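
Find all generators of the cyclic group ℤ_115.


g generates ℤ_n iff gcd(g,n) = 1
Prime factors of 115: 5, 23
Generators are g ∈ {1,...,114} not divisible by any of these primes.
Generators: {1, 2, 3, 4, 6, 7, 8, 9, 11, 12, 13, 14, 16, 17, 18, 19, 21, 22, 24, 26, 27, 28, 29, 31, 32, 33, 34, 36, 37, 38, 39, 41, 42, 43, 44, 47, 48, 49, 51, 52, 53, 54, 56, 57, 58, 59, 61, 62, 63, 64, 66, 67, 68, 71, 72, 73, 74, 76, 77, 78, 79, 81, 82, 83, 84, 86, 87, 88, 89, 91, 93, 94, 96, 97, 98, 99, 101, 102, 103, 104, 106, 107, 108, 109, 111, 112, 113, 114}
Number of generators = φ(115) = 88

Generators of ℤ_115 = {1, 2, 3, 4, 6, 7, 8, 9, 11, 12, 13, 14, 16, 17, 18, 19, 21, 22, 24, 26, 27, 28, 29, 31, 32, 33, 34, 36, 37, 38, 39, 41, 42, 43, 44, 47, 48, 49, 51, 52, 53, 54, 56, 57, 58, 59, 61, 62, 63, 64, 66, 67, 68, 71, 72, 73, 74, 76, 77, 78, 79, 81, 82, 83, 84, 86, 87, 88, 89, 91, 93, 94, 96, 97, 98, 99, 101, 102, 103, 104, 106, 107, 108, 109, 111, 112, 113, 114}


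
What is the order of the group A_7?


|A_n| = n!/2 (even permutations)
|A_7| = 7!/2 = 5040/2 = 2520

|A_7| = 2520


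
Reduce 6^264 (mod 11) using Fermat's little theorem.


Fermat's little theorem: if p is prime and gcd(a,p)=1, then a^(p-1) ≡ 1 (mod p)
p = 11 is prime, gcd(6,11) = 1
Reduce exponent: 264 mod 10 = 4
So 6^264 ≡ 6^4 (mod 11)
6^4 mod 11 = 9

6^264 ≡ 9 (mod 11)


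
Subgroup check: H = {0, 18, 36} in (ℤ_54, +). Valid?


Subgroup test for H = {0, 18, 36} in (ℤ_54, +):
(1) 0 ∈ H? Yes
(2) Closure: for all a,b ∈ H, (a+b) mod 54 ∈ H? Yes
(3) Inverses: for all a ∈ H, -a mod 54 ∈ H? Yes

Yes, H is a subgroup of ℤ_54


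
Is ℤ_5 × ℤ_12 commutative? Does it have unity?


Direct product ring; commutative with unity (1,1); but (1,0)·(0,1) = (0,0) gives zero divisors, so not an integral domain
Commutative: Yes
Integral domain: No
Has unity: Yes

ℤ_5 × ℤ_12: Commutative=Yes, Unity=Yes


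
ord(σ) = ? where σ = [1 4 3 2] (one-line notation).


Cycle decomposition: (2 4)
Cycle lengths: 2
Order = lcm(2) = 2

ord(σ) = 2


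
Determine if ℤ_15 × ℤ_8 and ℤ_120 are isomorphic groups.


Comparing ℤ_15 × ℤ_8 and ℤ_120:
gcd(15,8) = 1, so ℤ_15 × ℤ_8 ≅ ℤ_120 (CRT)

Yes, ℤ_15 × ℤ_8 ≅ ℤ_120


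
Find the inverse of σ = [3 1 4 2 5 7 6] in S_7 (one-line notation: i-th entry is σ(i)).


To find σ⁻¹, swap domain and range:
σ(1) = 3 → σ⁻¹(3) = 1
σ(2) = 1 → σ⁻¹(1) = 2
σ(3) = 4 → σ⁻¹(4) = 3
σ(4) = 2 → σ⁻¹(2) = 4
σ(5) = 5 → σ⁻¹(5) = 5
σ(6) = 7 → σ⁻¹(7) = 6
σ(7) = 6 → σ⁻¹(6) = 7

σ⁻¹ = [2 4 1 3 5 7 6]


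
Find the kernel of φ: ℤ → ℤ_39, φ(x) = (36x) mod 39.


Kernel = preimage of identity
ker(φ) = {x ∈ ℤ : 36x ≡ 0 (mod 39)}. gcd(36,39) = 3, so 36x ≡ 0 (mod 39) ⟺ x ≡ 0 (mod 39/3 = 13). Hence ker(φ) = 13ℤ

ker(φ) = 13ℤ


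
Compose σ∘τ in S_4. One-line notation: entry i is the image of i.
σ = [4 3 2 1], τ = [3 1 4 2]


σ∘τ: apply τ first, then σ
1 →τ 3 →σ 2
2 →τ 1 →σ 4
3 →τ 4 →σ 1
4 →τ 2 →σ 3

σ∘τ = [2 4 1 3]


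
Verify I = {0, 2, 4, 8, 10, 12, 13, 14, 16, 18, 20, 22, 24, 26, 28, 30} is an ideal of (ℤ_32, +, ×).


Check ideal conditions for I = {0, 2, 4, 8, 10, 12, 13, 14, 16, 18, 20, 22, 24, 26, 28, 30} in ℤ_32:
(1) I is an additive subgroup? No
(2) For r ∈ ℤ_32 and a ∈ I: r·a ∈ I? No  [counterexample: r=3, a=2, r·a mod 32 = 6 ∉ I]

No, I is not an ideal of ℤ_32


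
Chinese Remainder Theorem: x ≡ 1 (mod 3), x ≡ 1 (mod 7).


m₁ = 3, m₂ = 7, gcd = 1, so CRT applies. M = m₁·m₂ = 21
Let M₁ = M/m₁ = 7, M₂ = M/m₂ = 3
Find y₁ ≡ M₁⁻¹ (mod m₁): 7⁻¹ ≡ 1 (mod 3)
Find y₂ ≡ M₂⁻¹ (mod m₂): 3⁻¹ ≡ 5 (mod 7)
x = a₁·M₁·y₁ + a₂·M₂·y₂ = 1·7·1 + 1·3·5 = 22
Reduce mod 21: x ≡ 1
Check: 1 mod 3 = 1 ✓, 1 mod 7 = 1 ✓

x ≡ 1 (mod 21)


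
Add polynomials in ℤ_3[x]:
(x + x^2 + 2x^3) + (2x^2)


Add coefficients mod 3:
x^0: 0 + 0 = 0 (mod 3)
x^1: 1 + 0 = 1 (mod 3)
x^2: 1 + 2 = 0 (mod 3)
x^3: 2 + 0 = 2 (mod 3)
Result: x + 2x^3

f + g = x + 2x^3


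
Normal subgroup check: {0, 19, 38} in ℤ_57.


H = {0, 19, 38} in ℤ_57
ℤ_57 is abelian; every subgroup of an abelian group is normal

Yes, normal subgroup


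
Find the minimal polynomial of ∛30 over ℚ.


∛30 satisfies x³ - 30 = 0, irreducible over ℚ (no rational root; 30 is not a perfect cube)

Minimal polynomial: x³ - 30


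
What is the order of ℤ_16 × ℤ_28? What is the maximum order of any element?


|ℤ_16 × ℤ_28| = 16 × 28 = 448
Max element order = lcm(16,28) = 112
Cyclic? No (gcd=4)

|ℤ_16×ℤ_28| = 448, max element order = 112


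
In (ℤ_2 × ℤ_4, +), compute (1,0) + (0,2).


Operation: componentwise addition mod (2, 4)
(1,0) + (0,2) = ((a₁+b₁) mod 2, (a₂+b₂) mod 4) with a = (1,0), b = (0,2)

(1,0) + (0,2) = (1,2)


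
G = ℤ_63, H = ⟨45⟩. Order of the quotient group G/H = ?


|⟨45⟩| = n / gcd(45, 63) = 63 / 9 = 7
H is normal (ℤ_63 is abelian).
|G/H| = |G| / |H| = 63 / 7 = 9

|G/H| = 9


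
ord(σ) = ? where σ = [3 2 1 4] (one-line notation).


Cycle decomposition: (1 3)
Cycle lengths: 2
Order = lcm(2) = 2

ord(σ) = 2


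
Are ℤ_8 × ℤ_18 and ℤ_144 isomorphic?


Comparing ℤ_8 × ℤ_18 and ℤ_144:
gcd(8,18) = 2 ≠ 1. Max element order in ℤ_8×ℤ_18 is lcm(8,18) = 72 < 144, so it has no element of order 144

No, ℤ_8 × ℤ_18 ≇ ℤ_144


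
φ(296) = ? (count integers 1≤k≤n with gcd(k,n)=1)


Factor n: 296 = 2^3 × 37
φ(n) = n · ∏(1 - 1/p) over distinct primes p | n
φ(296) = 296 · (1 - 1/2) · (1 - 1/37) = 144

φ(296) = 144


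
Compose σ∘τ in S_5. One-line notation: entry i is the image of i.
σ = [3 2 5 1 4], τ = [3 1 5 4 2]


σ∘τ: apply τ first, then σ
1 →τ 3 →σ 5
2 →τ 1 →σ 3
3 →τ 5 →σ 4
4 →τ 4 →σ 1
5 →τ 2 →σ 2

σ∘τ = [5 3 4 1 2]


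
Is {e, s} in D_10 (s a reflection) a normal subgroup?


H = {e, s} in D_10 (s a reflection)
r·s·r⁻¹ = sr⁻² ≠ s for n ≥ 3, so {e, s} is not closed under conjugation

No, not a normal subgroup


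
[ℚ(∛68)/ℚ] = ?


∛68 has minimal polynomial x³ - 68 (irreducible over ℚ since 68 is not a perfect cube)

[ℚ(∛68)/ℚ] = 3


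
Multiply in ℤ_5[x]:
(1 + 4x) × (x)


Expand and collect like terms; reduce coefficients mod 5:
x^0: 1·0 = 0 ≡ 0 (mod 5)
x^1: 1·1 + 4·0 = 1 ≡ 1 (mod 5)
x^2: 4·1 = 4 ≡ 4 (mod 5)
Result: x + 4x^2

f · g = x + 4x^2


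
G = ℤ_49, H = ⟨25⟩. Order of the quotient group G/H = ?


|⟨25⟩| = n / gcd(25, 49) = 49 / 1 = 49
H is normal (ℤ_49 is abelian).
|G/H| = |G| / |H| = 49 / 49 = 1

|G/H| = 1


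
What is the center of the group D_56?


Z(G) = {g ∈ G | gx = xg for all x ∈ G}
For even n, Z(D_n) = {e, r^(n/2)}: the 180° rotation r^28 commutes with every reflection and rotation

Z(D_56) = {e, r^28}


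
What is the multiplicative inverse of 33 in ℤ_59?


Use the extended Euclidean algorithm to write 1 = 33·s + 59·t; then s mod 59 is the inverse.
Euclidean algorithm:
  33 = 0·59 + 33
  59 = 1·33 + 26
  33 = 1·26 + 7
  26 = 3·7 + 5
  7 = 1·5 + 2
  5 = 2·2 + 1
  2 = 2·1 + 0
gcd(33,59) = 1
Back-substitution gives: 33·(-25) + 59·(14) = 1
So 33⁻¹ ≡ -25 ≡ 34 (mod 59)
Check: 33 × 34 = 1122 ≡ 1 (mod 59) ✓

33⁻¹ ≡ 34 (mod 59)


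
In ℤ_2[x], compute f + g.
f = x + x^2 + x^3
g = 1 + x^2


Add coefficients mod 2:
x^0: 0 + 1 = 1 (mod 2)
x^1: 1 + 0 = 1 (mod 2)
x^2: 1 + 1 = 0 (mod 2)
x^3: 1 + 0 = 1 (mod 2)
Result: 1 + x + x^3

f + g = 1 + x + x^3


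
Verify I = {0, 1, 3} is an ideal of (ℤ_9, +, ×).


Check ideal conditions for I = {0, 1, 3} in ℤ_9:
(1) I is an additive subgroup? No
(2) For r ∈ ℤ_9 and a ∈ I: r·a ∈ I? No  [counterexample: r=2, a=1, r·a mod 9 = 2 ∉ I]

No, I is not an ideal of ℤ_9


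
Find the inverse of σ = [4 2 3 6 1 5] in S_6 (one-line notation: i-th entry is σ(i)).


To find σ⁻¹, swap domain and range:
σ(1) = 4 → σ⁻¹(4) = 1
σ(2) = 2 → σ⁻¹(2) = 2
σ(3) = 3 → σ⁻¹(3) = 3
σ(4) = 6 → σ⁻¹(6) = 4
σ(5) = 1 → σ⁻¹(1) = 5
σ(6) = 5 → σ⁻¹(5) = 6

σ⁻¹ = [5 2 3 1 6 4]


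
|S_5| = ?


|S_n| = n! (number of permutations of n symbols)
|S_5| = 5! = 120

|S_5| = 120


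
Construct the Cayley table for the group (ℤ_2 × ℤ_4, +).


Elements: {(0,0), (0,1), (0,2), (0,3), (1,0), (1,1), (1,2), (1,3)}
Operation: componentwise addition mod (2, 4)
Entry (a, b) = ((a₁+b₁) mod 2, (a₂+b₂) mod 4)

Cayley table:
      | (0,0) | (0,1) | (0,2) | (0,3) | (1,0) | (1,1) | (1,2) | (1,3)
(0,0) | (0,0) | (0,1) | (0,2) | (0,3) | (1,0) | (1,1) | (1,2) | (1,3)
(0,1) | (0,1) | (0,2) | (0,3) | (0,0) | (1,1) | (1,2) | (1,3) | (1,0)
(0,2) | (0,2) | (0,3) | (0,0) | (0,1) | (1,2) | (1,3) | (1,0) | (1,1)
(0,3) | (0,3) | (0,0) | (0,1) | (0,2) | (1,3) | (1,0) | (1,1) | (1,2)
(1,0) | (1,0) | (1,1) | (1,2) | (1,3) | (0,0) | (0,1) | (0,2) | (0,3)
(1,1) | (1,1) | (1,2) | (1,3) | (1,0) | (0,1) | (0,2) | (0,3) | (0,0)
(1,2) | (1,2) | (1,3) | (1,0) | (1,1) | (0,2) | (0,3) | (0,0) | (0,1)
(1,3) | (1,3) | (1,0) | (1,1) | (1,2) | (0,3) | (0,0) | (0,1) | (0,2)


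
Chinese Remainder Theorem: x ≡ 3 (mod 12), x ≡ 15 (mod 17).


m₁ = 12, m₂ = 17, gcd = 1, so CRT applies. M = m₁·m₂ = 204
Let M₁ = M/m₁ = 17, M₂ = M/m₂ = 12
Find y₁ ≡ M₁⁻¹ (mod m₁): 17⁻¹ ≡ 5 (mod 12)
Find y₂ ≡ M₂⁻¹ (mod m₂): 12⁻¹ ≡ 10 (mod 17)
x = a₁·M₁·y₁ + a₂·M₂·y₂ = 3·17·5 + 15·12·10 = 2055
Reduce mod 204: x ≡ 15
Check: 15 mod 12 = 3 ✓, 15 mod 17 = 15 ✓

x ≡ 15 (mod 204)


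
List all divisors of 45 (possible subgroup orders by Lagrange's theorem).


Lagrange's theorem: |H| divides |G|
|G| = 45
Divisors of 45: 1, 3, 5, 9, 15, 45

Possible subgroup orders: {1, 3, 5, 9, 15, 45}


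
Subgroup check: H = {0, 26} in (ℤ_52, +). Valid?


Subgroup test for H = {0, 26} in (ℤ_52, +):
(1) 0 ∈ H? Yes
(2) Closure: for all a,b ∈ H, (a+b) mod 52 ∈ H? Yes
(3) Inverses: for all a ∈ H, -a mod 52 ∈ H? Yes

Yes, H is a subgroup of ℤ_52


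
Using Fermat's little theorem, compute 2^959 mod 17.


Fermat's little theorem: if p is prime and gcd(a,p)=1, then a^(p-1) ≡ 1 (mod p)
p = 17 is prime, gcd(2,17) = 1
Reduce exponent: 959 mod 16 = 15
So 2^959 ≡ 2^15 (mod 17)
2^15 mod 17 = 9

2^959 ≡ 9 (mod 17)


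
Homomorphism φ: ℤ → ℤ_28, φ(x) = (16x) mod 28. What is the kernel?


Kernel = preimage of identity
ker(φ) = {x ∈ ℤ : 16x ≡ 0 (mod 28)}. gcd(16,28) = 4, so 16x ≡ 0 (mod 28) ⟺ x ≡ 0 (mod 28/4 = 7). Hence ker(φ) = 7ℤ

ker(φ) = 7ℤ


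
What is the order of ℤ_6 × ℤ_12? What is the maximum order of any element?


|ℤ_6 × ℤ_12| = 6 × 12 = 72
Max element order = lcm(6,12) = 12
Cyclic? No (gcd=6)

|ℤ_6×ℤ_12| = 72, max element order = 12


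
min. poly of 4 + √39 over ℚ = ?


Let α = 4 + √39. Then α - 4 = √39, so (α - 4)² = 39, giving α² - 8α - 23 = 0. Degree 2 and α ∉ ℚ, so this is the minimal polynomial.

Minimal polynomial: x² - 8x - 23


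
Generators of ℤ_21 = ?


g generates ℤ_n iff gcd(g,n) = 1
Prime factors of 21: 3, 7
Generators are g ∈ {1,...,20} not divisible by any of these primes.
Generators: {1, 2, 4, 5, 8, 10, 11, 13, 16, 17, 19, 20}
Number of generators = φ(21) = 12

Generators of ℤ_21 = {1, 2, 4, 5, 8, 10, 11, 13, 16, 17, 19, 20}


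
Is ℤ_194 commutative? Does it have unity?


ℤ_194 is a commutative ring with unity 1; 194 = 2×97 is composite, so 2·97 ≡ 0 gives zero divisors (not an integral domain)
Commutative: Yes
Integral domain: No
Has unity: Yes

ℤ_194: Commutative=Yes, Unity=Yes


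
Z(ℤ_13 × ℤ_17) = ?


Z(G) = {g ∈ G | gx = xg for all x ∈ G}
Direct product of abelian groups is abelian, so Z(G) = G

Z(ℤ_13 × ℤ_17) = ℤ_13 × ℤ_17


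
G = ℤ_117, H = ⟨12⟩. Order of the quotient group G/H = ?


|⟨12⟩| = n / gcd(12, 117) = 117 / 3 = 39
H is normal (ℤ_117 is abelian).
|G/H| = |G| / |H| = 117 / 39 = 3

|G/H| = 3


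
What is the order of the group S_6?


|S_n| = n! (number of permutations of n symbols)
|S_6| = 6! = 720

|S_6| = 720


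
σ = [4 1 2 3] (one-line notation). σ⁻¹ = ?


To find σ⁻¹, swap domain and range:
σ(1) = 4 → σ⁻¹(4) = 1
σ(2) = 1 → σ⁻¹(1) = 2
σ(3) = 2 → σ⁻¹(2) = 3
σ(4) = 3 → σ⁻¹(3) = 4

σ⁻¹ = [2 3 4 1]


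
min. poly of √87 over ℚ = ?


√87 satisfies x² - 87 = 0, irreducible over ℚ since 87 is squarefree

Minimal polynomial: x² - 87


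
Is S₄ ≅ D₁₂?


Comparing S₄ and D₁₂:
S₄ has trivial center; D₁₂ has center {e, r⁶}

No, S₄ ≇ D₁₂


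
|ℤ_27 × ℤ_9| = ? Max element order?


|ℤ_27 × ℤ_9| = 27 × 9 = 243
Max element order = lcm(27,9) = 27
Cyclic? No (gcd=9)

|ℤ_27×ℤ_9| = 243, max element order = 27


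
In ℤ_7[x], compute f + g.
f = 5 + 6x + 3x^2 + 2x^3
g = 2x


Add coefficients mod 7:
x^0: 5 + 0 = 5 (mod 7)
x^1: 6 + 2 = 1 (mod 7)
x^2: 3 + 0 = 3 (mod 7)
x^3: 2 + 0 = 2 (mod 7)
Result: 5 + x + 3x^2 + 2x^3

f + g = 5 + x + 3x^2 + 2x^3


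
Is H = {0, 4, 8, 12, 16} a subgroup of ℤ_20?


Subgroup test for H = {0, 4, 8, 12, 16} in (ℤ_20, +):
(1) 0 ∈ H? Yes
(2) Closure: for all a,b ∈ H, (a+b) mod 20 ∈ H? Yes
(3) Inverses: for all a ∈ H, -a mod 20 ∈ H? Yes

Yes, H is a subgroup of ℤ_20


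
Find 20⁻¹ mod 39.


Use the extended Euclidean algorithm to write 1 = 20·s + 39·t; then s mod 39 is the inverse.
Euclidean algorithm:
  20 = 0·39 + 20
  39 = 1·20 + 19
  20 = 1·19 + 1
  19 = 19·1 + 0
gcd(20,39) = 1
Back-substitution gives: 20·(2) + 39·(-1) = 1
So 20⁻¹ ≡ 2 ≡ 2 (mod 39)
Check: 20 × 2 = 40 ≡ 1 (mod 39) ✓

20⁻¹ ≡ 2 (mod 39)


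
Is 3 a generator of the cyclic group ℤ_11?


g generates ℤ_n iff gcd(g, n) = 1
gcd(3, 11) = 1
Since gcd = 1, 3 is a generator.

Yes, 3 generates ℤ_11


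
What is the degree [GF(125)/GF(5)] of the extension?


GF(125) = GF(5^3), so the extension degree is 3

[GF(125)/GF(5)] = 3


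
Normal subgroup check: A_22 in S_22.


H = A_22 in S_22
A_22 has index 2 in S_22, and every subgroup of index 2 is normal

Yes, normal subgroup


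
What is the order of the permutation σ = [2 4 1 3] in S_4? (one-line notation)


Cycle decomposition: (1 2 4 3)
Cycle lengths: 4
Order = lcm(4) = 4

ord(σ) = 4


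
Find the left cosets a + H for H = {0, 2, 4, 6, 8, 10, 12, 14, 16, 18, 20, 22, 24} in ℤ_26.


H = {0, 2, 4, 6, 8, 10, 12, 14, 16, 18, 20, 22, 24}, |H| = 13
Number of cosets = |G|/|H| = 26/13 = 2
0 + H = {0, 2, 4, 6, 8, 10, 12, 14, 16, 18, 20, 22, 24}
1 + H = {1, 3, 5, 7, 9, 11, 13, 15, 17, 19, 21, 23, 25}

Cosets: 0+H={0,2,4,6,8,10,12,14,16,18,20,22,24}; 1+H={1,3,5,7,9,11,13,15,17,19,21,23,25}


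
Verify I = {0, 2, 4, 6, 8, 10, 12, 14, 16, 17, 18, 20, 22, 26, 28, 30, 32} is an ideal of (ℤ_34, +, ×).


Check ideal conditions for I = {0, 2, 4, 6, 8, 10, 12, 14, 16, 17, 18, 20, 22, 26, 28, 30, 32} in ℤ_34:
(1) I is an additive subgroup? No
(2) For r ∈ ℤ_34 and a ∈ I: r·a ∈ I? No  [counterexample: r=2, a=12, r·a mod 34 = 24 ∉ I]

No, I is not an ideal of ℤ_34


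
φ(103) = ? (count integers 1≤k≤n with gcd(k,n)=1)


Factor n: 103 = 103
φ(n) = n · ∏(1 - 1/p) over distinct primes p | n
φ(103) = 103 · (1 - 1/103) = 102

φ(103) = 102


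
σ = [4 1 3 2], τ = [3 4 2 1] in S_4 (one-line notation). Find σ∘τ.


σ∘τ: apply τ first, then σ
1 →τ 3 →σ 3
2 →τ 4 →σ 2
3 →τ 2 →σ 1
4 →τ 1 →σ 4

σ∘τ = [3 2 1 4]


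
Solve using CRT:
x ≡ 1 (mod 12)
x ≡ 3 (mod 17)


m₁ = 12, m₂ = 17, gcd = 1, so CRT applies. M = m₁·m₂ = 204
Let M₁ = M/m₁ = 17, M₂ = M/m₂ = 12
Find y₁ ≡ M₁⁻¹ (mod m₁): 17⁻¹ ≡ 5 (mod 12)
Find y₂ ≡ M₂⁻¹ (mod m₂): 12⁻¹ ≡ 10 (mod 17)
x = a₁·M₁·y₁ + a₂·M₂·y₂ = 1·17·5 + 3·12·10 = 445
Reduce mod 204: x ≡ 37
Check: 37 mod 12 = 1 ✓, 37 mod 17 = 3 ✓

x ≡ 37 (mod 204)


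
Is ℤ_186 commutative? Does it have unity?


ℤ_186 is a commutative ring with unity 1; 186 = 2×93 is composite, so 2·93 ≡ 0 gives zero divisors (not an integral domain)
Commutative: Yes
Integral domain: No
Has unity: Yes

ℤ_186: Commutative=Yes, Unity=Yes


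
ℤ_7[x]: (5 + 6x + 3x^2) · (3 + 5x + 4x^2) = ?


Expand and collect like terms; reduce coefficients mod 7:
x^0: 5·3 = 15 ≡ 1 (mod 7)
x^1: 5·5 + 6·3 = 43 ≡ 1 (mod 7)
x^2: 5·4 + 6·5 + 3·3 = 59 ≡ 3 (mod 7)
x^3: 6·4 + 3·5 = 39 ≡ 4 (mod 7)
x^4: 3·4 = 12 ≡ 5 (mod 7)
Result: 1 + x + 3x^2 + 4x^3 + 5x^4

f · g = 1 + x + 3x^2 + 4x^3 + 5x^4


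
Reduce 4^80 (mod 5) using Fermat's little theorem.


Fermat's little theorem: if p is prime and gcd(a,p)=1, then a^(p-1) ≡ 1 (mod p)
p = 5 is prime, gcd(4,5) = 1
Reduce exponent: 80 mod 4 = 0
So 4^80 ≡ 4^0 (mod 5)
4^0 = 1

4^80 ≡ 1 (mod 5)


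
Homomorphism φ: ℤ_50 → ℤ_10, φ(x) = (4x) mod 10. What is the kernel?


Kernel = preimage of identity
ker(φ) = {x ∈ ℤ_50 : 4x ≡ 0 (mod 10)}. Since 10 | 50, φ is well-defined. The kernel is the cyclic subgroup ⟨5⟩ of ℤ_50 (order 10), i.e. {0, 5, 10, 15, 20, 25, 30, 35, 40, 45}

ker(φ) = {0, 5, 10, 15, 20, 25, 30, 35, 40, 45}


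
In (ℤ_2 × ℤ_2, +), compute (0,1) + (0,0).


Operation: componentwise addition mod (2, 2)
(0,1) + (0,0) = ((a₁+b₁) mod 2, (a₂+b₂) mod 2) with a = (0,1), b = (0,0)

(0,1) + (0,0) = (0,1)


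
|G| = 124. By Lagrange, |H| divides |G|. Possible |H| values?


Lagrange's theorem: |H| divides |G|
|G| = 124
Divisors of 124: 1, 2, 4, 31, 62, 124

Possible subgroup orders: {1, 2, 4, 31, 62, 124}


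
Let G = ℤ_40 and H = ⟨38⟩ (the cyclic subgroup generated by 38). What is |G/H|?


|⟨38⟩| = n / gcd(38, 40) = 40 / 2 = 20
H is normal (ℤ_40 is abelian).
|G/H| = |G| / |H| = 40 / 20 = 2

|G/H| = 2


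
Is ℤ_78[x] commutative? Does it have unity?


ℤ_78 has zero divisors (2·39 ≡ 0), and these lift to constant zero divisors in ℤ_78[x]; so not an integral domain
Commutative: Yes
Integral domain: No
Has unity: Yes

ℤ_78[x]: Commutative=Yes, Unity=Yes


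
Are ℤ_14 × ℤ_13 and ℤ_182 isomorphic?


Comparing ℤ_14 × ℤ_13 and ℤ_182:
gcd(14,13) = 1, so ℤ_14 × ℤ_13 ≅ ℤ_182 (CRT)

Yes, ℤ_14 × ℤ_13 ≅ ℤ_182


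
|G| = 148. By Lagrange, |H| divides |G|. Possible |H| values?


Lagrange's theorem: |H| divides |G|
|G| = 148
Divisors of 148: 1, 2, 4, 37, 74, 148

Possible subgroup orders: {1, 2, 4, 37, 74, 148}


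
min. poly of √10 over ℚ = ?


√10 satisfies x² - 10 = 0, irreducible over ℚ since 10 is squarefree

Minimal polynomial: x² - 10


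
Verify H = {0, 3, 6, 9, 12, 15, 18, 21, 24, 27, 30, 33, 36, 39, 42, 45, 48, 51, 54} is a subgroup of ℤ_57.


Subgroup test for H = {0, 3, 6, 9, 12, 15, 18, 21, 24, 27, 30, 33, 36, 39, 42, 45, 48, 51, 54} in (ℤ_57, +):
(1) 0 ∈ H? Yes
(2) Closure: for all a,b ∈ H, (a+b) mod 57 ∈ H? Yes
(3) Inverses: for all a ∈ H, -a mod 57 ∈ H? Yes

Yes, H is a subgroup of ℤ_57


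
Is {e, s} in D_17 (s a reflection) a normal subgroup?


H = {e, s} in D_17 (s a reflection)
r·s·r⁻¹ = sr⁻² ≠ s for n ≥ 3, so {e, s} is not closed under conjugation

No, not a normal subgroup


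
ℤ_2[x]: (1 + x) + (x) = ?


Add coefficients mod 2:
x^0: 1 + 0 = 1 (mod 2)
x^1: 1 + 1 = 0 (mod 2)
Result: 1

f + g = 1


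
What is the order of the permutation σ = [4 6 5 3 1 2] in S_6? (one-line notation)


Cycle decomposition: (1 4 3 5) (2 6)
Cycle lengths: 4, 2
Order = lcm(4, 2) = 4

ord(σ) = 4


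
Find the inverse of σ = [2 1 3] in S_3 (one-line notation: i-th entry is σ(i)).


To find σ⁻¹, swap domain and range:
σ(1) = 2 → σ⁻¹(2) = 1
σ(2) = 1 → σ⁻¹(1) = 2
σ(3) = 3 → σ⁻¹(3) = 3

σ⁻¹ = [2 1 3]


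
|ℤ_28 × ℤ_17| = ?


|A × B| = |A| · |B|
|ℤ_28 × ℤ_17| = 28 × 17 = 476

|ℤ_28 × ℤ_17| = 476


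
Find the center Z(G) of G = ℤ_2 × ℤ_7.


Z(G) = {g ∈ G | gx = xg for all x ∈ G}
Direct product of abelian groups is abelian, so Z(G) = G

Z(ℤ_2 × ℤ_7) = ℤ_2 × ℤ_7


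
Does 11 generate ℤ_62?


g generates ℤ_n iff gcd(g, n) = 1
gcd(11, 62) = 1
Since gcd = 1, 11 is a generator.

Yes, 11 generates ℤ_62


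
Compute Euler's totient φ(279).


Factor n: 279 = 3^2 × 31
φ(n) = n · ∏(1 - 1/p) over distinct primes p | n
φ(279) = 279 · (1 - 1/3) · (1 - 1/31) = 180

φ(279) = 180


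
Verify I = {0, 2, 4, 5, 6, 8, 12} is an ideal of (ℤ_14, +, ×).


Check ideal conditions for I = {0, 2, 4, 5, 6, 8, 12} in ℤ_14:
(1) I is an additive subgroup? No
(2) For r ∈ ℤ_14 and a ∈ I: r·a ∈ I? No  [counterexample: r=2, a=5, r·a mod 14 = 10 ∉ I]

No, I is not an ideal of ℤ_14


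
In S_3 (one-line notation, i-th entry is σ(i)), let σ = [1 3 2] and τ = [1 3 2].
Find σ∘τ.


σ∘τ: apply τ first, then σ
1 →τ 1 →σ 1
2 →τ 3 →σ 2
3 →τ 2 →σ 3

σ∘τ = [1 2 3]


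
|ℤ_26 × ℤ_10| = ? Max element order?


|ℤ_26 × ℤ_10| = 26 × 10 = 260
Max element order = lcm(26,10) = 130
Cyclic? No (gcd=2)

|ℤ_26×ℤ_10| = 260, max element order = 130


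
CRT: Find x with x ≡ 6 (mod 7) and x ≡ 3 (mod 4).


m₁ = 7, m₂ = 4, gcd = 1, so CRT applies. M = m₁·m₂ = 28
Let M₁ = M/m₁ = 4, M₂ = M/m₂ = 7
Find y₁ ≡ M₁⁻¹ (mod m₁): 4⁻¹ ≡ 2 (mod 7)
Find y₂ ≡ M₂⁻¹ (mod m₂): 7⁻¹ ≡ 3 (mod 4)
x = a₁·M₁·y₁ + a₂·M₂·y₂ = 6·4·2 + 3·7·3 = 111
Reduce mod 28: x ≡ 27
Check: 27 mod 7 = 6 ✓, 27 mod 4 = 3 ✓

x ≡ 27 (mod 28)


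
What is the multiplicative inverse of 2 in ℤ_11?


Use the extended Euclidean algorithm to write 1 = 2·s + 11·t; then s mod 11 is the inverse.
Euclidean algorithm:
  2 = 0·11 + 2
  11 = 5·2 + 1
  2 = 2·1 + 0
gcd(2,11) = 1
Back-substitution gives: 2·(-5) + 11·(1) = 1
So 2⁻¹ ≡ -5 ≡ 6 (mod 11)
Check: 2 × 6 = 12 ≡ 1 (mod 11) ✓

2⁻¹ ≡ 6 (mod 11)


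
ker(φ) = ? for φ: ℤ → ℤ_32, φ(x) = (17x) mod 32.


Kernel = preimage of identity
ker(φ) = {x ∈ ℤ : 17x ≡ 0 (mod 32)}. gcd(17,32) = 1, so 17x ≡ 0 (mod 32) ⟺ x ≡ 0 (mod 32/1 = 32). Hence ker(φ) = 32ℤ

ker(φ) = 32ℤ


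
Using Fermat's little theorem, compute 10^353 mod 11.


Fermat's little theorem: if p is prime and gcd(a,p)=1, then a^(p-1) ≡ 1 (mod p)
p = 11 is prime, gcd(10,11) = 1
Reduce exponent: 353 mod 10 = 3
So 10^353 ≡ 10^3 (mod 11)
10^3 mod 11 = 10

10^353 ≡ 10 (mod 11)


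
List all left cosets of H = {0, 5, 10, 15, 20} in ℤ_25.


H = {0, 5, 10, 15, 20}, |H| = 5
Number of cosets = |G|/|H| = 25/5 = 5
0 + H = {0, 5, 10, 15, 20}
1 + H = {1, 6, 11, 16, 21}
2 + H = {2, 7, 12, 17, 22}
3 + H = {3, 8, 13, 18, 23}
4 + H = {4, 9, 14, 19, 24}

Cosets: 0+H={0,5,10,15,20}; 1+H={1,6,11,16,21}; 2+H={2,7,12,17,22}; 3+H={3,8,13,18,23}; 4+H={4,9,14,19,24}


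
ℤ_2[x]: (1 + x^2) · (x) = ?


Expand and collect like terms; reduce coefficients mod 2:
x^0: 1·0 = 0 ≡ 0 (mod 2)
x^1: 1·1 + 0·0 = 1 ≡ 1 (mod 2)
x^2: 0·1 + 1·0 = 0 ≡ 0 (mod 2)
x^3: 1·1 = 1 ≡ 1 (mod 2)
Result: x + x^3

f · g = x + x^3


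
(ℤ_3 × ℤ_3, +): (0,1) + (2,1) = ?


Operation: componentwise addition mod (3, 3)
(0,1) + (2,1) = ((a₁+b₁) mod 3, (a₂+b₂) mod 3) with a = (0,1), b = (2,1)

(0,1) + (2,1) = (2,2)


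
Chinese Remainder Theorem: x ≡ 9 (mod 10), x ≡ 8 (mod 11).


m₁ = 10, m₂ = 11, gcd = 1, so CRT applies. M = m₁·m₂ = 110
Let M₁ = M/m₁ = 11, M₂ = M/m₂ = 10
Find y₁ ≡ M₁⁻¹ (mod m₁): 11⁻¹ ≡ 1 (mod 10)
Find y₂ ≡ M₂⁻¹ (mod m₂): 10⁻¹ ≡ 10 (mod 11)
x = a₁·M₁·y₁ + a₂·M₂·y₂ = 9·11·1 + 8·10·10 = 899
Reduce mod 110: x ≡ 19
Check: 19 mod 10 = 9 ✓, 19 mod 11 = 8 ✓

x ≡ 19 (mod 110)


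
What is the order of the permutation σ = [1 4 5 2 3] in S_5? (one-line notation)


Cycle decomposition: (2 4) (3 5)
Cycle lengths: 2, 2
Order = lcm(2, 2) = 2

ord(σ) = 2


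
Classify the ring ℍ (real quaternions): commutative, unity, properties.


quaternion multiplication is non-commutative (ij = k ≠ ji = -k); has unity 1; a division ring but not an integral domain since integral domains are commutative by convention
Commutative: No
Integral domain: No
Has unity: Yes

ℍ (real quaternions): Commutative=No, Unity=Yes


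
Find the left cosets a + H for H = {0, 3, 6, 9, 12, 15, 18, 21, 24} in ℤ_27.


H = {0, 3, 6, 9, 12, 15, 18, 21, 24}, |H| = 9
Number of cosets = |G|/|H| = 27/9 = 3
0 + H = {0, 3, 6, 9, 12, 15, 18, 21, 24}
1 + H = {1, 4, 7, 10, 13, 16, 19, 22, 25}
2 + H = {2, 5, 8, 11, 14, 17, 20, 23, 26}

Cosets: 0+H={0,3,6,9,12,15,18,21,24}; 1+H={1,4,7,10,13,16,19,22,25}; 2+H={2,5,8,11,14,17,20,23,26}


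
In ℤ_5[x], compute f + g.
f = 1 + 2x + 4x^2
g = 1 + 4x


Add coefficients mod 5:
x^0: 1 + 1 = 2 (mod 5)
x^1: 2 + 4 = 1 (mod 5)
x^2: 4 + 0 = 4 (mod 5)
Result: 2 + x + 4x^2

f + g = 2 + x + 4x^2


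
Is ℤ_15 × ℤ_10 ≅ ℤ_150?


Comparing ℤ_15 × ℤ_10 and ℤ_150:
gcd(15,10) = 5 ≠ 1. Max element order in ℤ_15×ℤ_10 is lcm(15,10) = 30 < 150, so it has no element of order 150

No, ℤ_15 × ℤ_10 ≇ ℤ_150


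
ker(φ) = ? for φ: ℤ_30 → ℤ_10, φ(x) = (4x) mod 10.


Kernel = preimage of identity
ker(φ) = {x ∈ ℤ_30 : 4x ≡ 0 (mod 10)}. Since 10 | 30, φ is well-defined. The kernel is the cyclic subgroup ⟨5⟩ of ℤ_30 (order 6), i.e. {0, 5, 10, 15, 20, 25}

ker(φ) = {0, 5, 10, 15, 20, 25}


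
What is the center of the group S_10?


Z(G) = {g ∈ G | gx = xg for all x ∈ G}
S_n is non-abelian for n ≥ 3; Z(S_10) is trivial

Z(S_10) = {e}


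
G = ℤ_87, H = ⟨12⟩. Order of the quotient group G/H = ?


|⟨12⟩| = n / gcd(12, 87) = 87 / 3 = 29
H is normal (ℤ_87 is abelian).
|G/H| = |G| / |H| = 87 / 29 = 3

|G/H| = 3


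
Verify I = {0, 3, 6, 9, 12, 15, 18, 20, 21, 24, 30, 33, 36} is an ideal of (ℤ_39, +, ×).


Check ideal conditions for I = {0, 3, 6, 9, 12, 15, 18, 20, 21, 24, 30, 33, 36} in ℤ_39:
(1) I is an additive subgroup? No
(2) For r ∈ ℤ_39 and a ∈ I: r·a ∈ I? No  [counterexample: r=2, a=20, r·a mod 39 = 1 ∉ I]

No, I is not an ideal of ℤ_39


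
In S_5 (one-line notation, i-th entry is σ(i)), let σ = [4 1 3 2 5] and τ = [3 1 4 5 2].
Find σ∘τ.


σ∘τ: apply τ first, then σ
1 →τ 3 →σ 3
2 →τ 1 →σ 4
3 →τ 4 →σ 2
4 →τ 5 →σ 5
5 →τ 2 →σ 1

σ∘τ = [3 4 2 5 1]


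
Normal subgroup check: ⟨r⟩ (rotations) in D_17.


H = ⟨r⟩ (rotations) in D_17
The rotation subgroup ⟨r⟩ has index 2 in D_17, so it is normal

Yes, normal subgroup


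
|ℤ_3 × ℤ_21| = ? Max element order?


|ℤ_3 × ℤ_21| = 3 × 21 = 63
Max element order = lcm(3,21) = 21
Cyclic? No (gcd=3)

|ℤ_3×ℤ_21| = 63, max element order = 21


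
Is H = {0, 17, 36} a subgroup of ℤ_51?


Subgroup test for H = {0, 17, 36} in (ℤ_51, +):
(1) 0 ∈ H? Yes
(2) Closure: for all a,b ∈ H, (a+b) mod 51 ∈ H? No  [counterexample: 17 + 17 = 34 ∉ H]
(3) Inverses: for all a ∈ H, -a mod 51 ∈ H? No

No, H is not a subgroup of ℤ_51


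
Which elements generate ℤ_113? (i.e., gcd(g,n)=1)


g generates ℤ_n iff gcd(g,n) = 1
Prime factors of 113: 113
Generators are g ∈ {1,...,112} not divisible by any of these primes.
Generators: {1, 2, 3, 4, 5, 6, 7, 8, 9, 10, 11, 12, 13, 14, 15, 16, 17, 18, 19, 20, 21, 22, 23, 24, 25, 26, 27, 28, 29, 30, 31, 32, 33, 34, 35, 36, 37, 38, 39, 40, 41, 42, 43, 44, 45, 46, 47, 48, 49, 50, 51, 52, 53, 54, 55, 56, 57, 58, 59, 60, 61, 62, 63, 64, 65, 66, 67, 68, 69, 70, 71, 72, 73, 74, 75, 76, 77, 78, 79, 80, 81, 82, 83, 84, 85, 86, 87, 88, 89, 90, 91, 92, 93, 94, 95, 96, 97, 98, 99, 100, 101, 102, 103, 104, 105, 106, 107, 108, 109, 110, 111, 112}
Number of generators = φ(113) = 112

Generators of ℤ_113 = {1, 2, 3, 4, 5, 6, 7, 8, 9, 10, 11, 12, 13, 14, 15, 16, 17, 18, 19, 20, 21, 22, 23, 24, 25, 26, 27, 28, 29, 30, 31, 32, 33, 34, 35, 36, 37, 38, 39, 40, 41, 42, 43, 44, 45, 46, 47, 48, 49, 50, 51, 52, 53, 54, 55, 56, 57, 58, 59, 60, 61, 62, 63, 64, 65, 66, 67, 68, 69, 70, 71, 72, 73, 74, 75, 76, 77, 78, 79, 80, 81, 82, 83, 84, 85, 86, 87, 88, 89, 90, 91, 92, 93, 94, 95, 96, 97, 98, 99, 100, 101, 102, 103, 104, 105, 106, 107, 108, 109, 110, 111, 112}


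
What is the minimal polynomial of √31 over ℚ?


√31 satisfies x² - 31 = 0, irreducible over ℚ since 31 is squarefree

Minimal polynomial: x² - 31


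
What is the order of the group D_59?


|D_n| = 2n (n rotations and n reflections)
|D_59| = 2×59 = 118

|D_59| = 118


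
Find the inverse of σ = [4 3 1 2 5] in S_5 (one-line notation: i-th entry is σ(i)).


To find σ⁻¹, swap domain and range:
σ(1) = 4 → σ⁻¹(4) = 1
σ(2) = 3 → σ⁻¹(3) = 2
σ(3) = 1 → σ⁻¹(1) = 3
σ(4) = 2 → σ⁻¹(2) = 4
σ(5) = 5 → σ⁻¹(5) = 5

σ⁻¹ = [3 4 2 1 5]


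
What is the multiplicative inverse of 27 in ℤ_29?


Use the extended Euclidean algorithm to write 1 = 27·s + 29·t; then s mod 29 is the inverse.
Euclidean algorithm:
  27 = 0·29 + 27
  29 = 1·27 + 2
  27 = 13·2 + 1
  2 = 2·1 + 0
gcd(27,29) = 1
Back-substitution gives: 27·(14) + 29·(-13) = 1
So 27⁻¹ ≡ 14 ≡ 14 (mod 29)
Check: 27 × 14 = 378 ≡ 1 (mod 29) ✓

27⁻¹ ≡ 14 (mod 29)


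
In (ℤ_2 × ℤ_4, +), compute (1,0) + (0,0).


Operation: componentwise addition mod (2, 4)
(1,0) + (0,0) = ((a₁+b₁) mod 2, (a₂+b₂) mod 4) with a = (1,0), b = (0,0)

(1,0) + (0,0) = (1,0)


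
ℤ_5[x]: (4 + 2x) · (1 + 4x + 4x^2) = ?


Expand and collect like terms; reduce coefficients mod 5:
x^0: 4·1 = 4 ≡ 4 (mod 5)
x^1: 4·4 + 2·1 = 18 ≡ 3 (mod 5)
x^2: 4·4 + 2·4 = 24 ≡ 4 (mod 5)
x^3: 2·4 = 8 ≡ 3 (mod 5)
Result: 4 + 3x + 4x^2 + 3x^3

f · g = 4 + 3x + 4x^2 + 3x^3


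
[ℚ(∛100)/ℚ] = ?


∛100 has minimal polynomial x³ - 100 (irreducible over ℚ since 100 is not a perfect cube)

[ℚ(∛100)/ℚ] = 3


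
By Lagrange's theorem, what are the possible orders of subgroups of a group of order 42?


Lagrange's theorem: |H| divides |G|
|G| = 42
Divisors of 42: 1, 2, 3, 6, 7, 14, 21, 42

Possible subgroup orders: {1, 2, 3, 6, 7, 14, 21, 42}


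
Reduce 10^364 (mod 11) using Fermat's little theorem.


Fermat's little theorem: if p is prime and gcd(a,p)=1, then a^(p-1) ≡ 1 (mod p)
p = 11 is prime, gcd(10,11) = 1
Reduce exponent: 364 mod 10 = 4
So 10^364 ≡ 10^4 (mod 11)
10^4 mod 11 = 1

10^364 ≡ 1 (mod 11)


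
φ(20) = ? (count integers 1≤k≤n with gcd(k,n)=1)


φ(n) = count of k ∈ {1,...,n} with gcd(k,n)=1
Coprimes to 20: {1, 3, 7, 9, 11, 13, 17, 19}
Count: 8

φ(20) = 8


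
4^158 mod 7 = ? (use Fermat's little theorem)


Fermat's little theorem: if p is prime and gcd(a,p)=1, then a^(p-1) ≡ 1 (mod p)
p = 7 is prime, gcd(4,7) = 1
Reduce exponent: 158 mod 6 = 2
So 4^158 ≡ 4^2 (mod 7)
4^2 mod 7 = 2

4^158 ≡ 2 (mod 7)


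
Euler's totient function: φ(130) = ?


Factor n: 130 = 2 × 5 × 13
φ(n) = n · ∏(1 - 1/p) over distinct primes p | n
φ(130) = 130 · (1 - 1/2) · (1 - 1/5) · (1 - 1/13) = 48

φ(130) = 48


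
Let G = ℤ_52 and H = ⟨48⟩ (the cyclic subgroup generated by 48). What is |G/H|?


|⟨48⟩| = n / gcd(48, 52) = 52 / 4 = 13
H is normal (ℤ_52 is abelian).
|G/H| = |G| / |H| = 52 / 13 = 4

|G/H| = 4


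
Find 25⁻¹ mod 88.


Use the extended Euclidean algorithm to write 1 = 25·s + 88·t; then s mod 88 is the inverse.
Euclidean algorithm:
  25 = 0·88 + 25
  88 = 3·25 + 13
  25 = 1·13 + 12
  13 = 1·12 + 1
  12 = 12·1 + 0
gcd(25,88) = 1
Back-substitution gives: 25·(-7) + 88·(2) = 1
So 25⁻¹ ≡ -7 ≡ 81 (mod 88)
Check: 25 × 81 = 2025 ≡ 1 (mod 88) ✓

25⁻¹ ≡ 81 (mod 88)


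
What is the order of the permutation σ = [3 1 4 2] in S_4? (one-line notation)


Cycle decomposition: (1 3 4 2)
Cycle lengths: 4
Order = lcm(4) = 4

ord(σ) = 4


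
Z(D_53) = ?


Z(G) = {g ∈ G | gx = xg for all x ∈ G}
For odd n, Z(D_n) = {e}: no nontrivial rotation commutes with all reflections

Z(D_53) = {e}


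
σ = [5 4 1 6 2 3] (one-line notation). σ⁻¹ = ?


To find σ⁻¹, swap domain and range:
σ(1) = 5 → σ⁻¹(5) = 1
σ(2) = 4 → σ⁻¹(4) = 2
σ(3) = 1 → σ⁻¹(1) = 3
σ(4) = 6 → σ⁻¹(6) = 4
σ(5) = 2 → σ⁻¹(2) = 5
σ(6) = 3 → σ⁻¹(3) = 6

σ⁻¹ = [3 5 6 2 1 4]


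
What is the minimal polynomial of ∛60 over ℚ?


∛60 satisfies x³ - 60 = 0, irreducible over ℚ (no rational root; 60 is not a perfect cube)

Minimal polynomial: x³ - 60


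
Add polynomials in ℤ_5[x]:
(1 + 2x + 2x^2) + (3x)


Add coefficients mod 5:
x^0: 1 + 0 = 1 (mod 5)
x^1: 2 + 3 = 0 (mod 5)
x^2: 2 + 0 = 2 (mod 5)
Result: 1 + 2x^2

f + g = 1 + 2x^2


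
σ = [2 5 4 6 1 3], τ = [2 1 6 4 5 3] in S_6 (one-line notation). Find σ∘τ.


σ∘τ: apply τ first, then σ
1 →τ 2 →σ 5
2 →τ 1 →σ 2
3 →τ 6 →σ 3
4 →τ 4 →σ 6
5 →τ 5 →σ 1
6 →τ 3 →σ 4

σ∘τ = [5 2 3 6 1 4]


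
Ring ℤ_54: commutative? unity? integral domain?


ℤ_54 is a commutative ring with unity 1; 54 = 2×27 is composite, so 2·27 ≡ 0 gives zero divisors (not an integral domain)
Commutative: Yes
Integral domain: No
Has unity: Yes

ℤ_54: Commutative=Yes, Unity=Yes


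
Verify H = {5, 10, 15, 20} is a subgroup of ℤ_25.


Subgroup test for H = {5, 10, 15, 20} in (ℤ_25, +):
(1) 0 ∈ H? No
(2) Closure: for all a,b ∈ H, (a+b) mod 25 ∈ H? No  [counterexample: 5 + 20 = 0 ∉ H]
(3) Inverses: for all a ∈ H, -a mod 25 ∈ H? Yes

No, H is not a subgroup of ℤ_25


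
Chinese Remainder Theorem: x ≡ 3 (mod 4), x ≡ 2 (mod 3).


m₁ = 4, m₂ = 3, gcd = 1, so CRT applies. M = m₁·m₂ = 12
Let M₁ = M/m₁ = 3, M₂ = M/m₂ = 4
Find y₁ ≡ M₁⁻¹ (mod m₁): 3⁻¹ ≡ 3 (mod 4)
Find y₂ ≡ M₂⁻¹ (mod m₂): 4⁻¹ ≡ 1 (mod 3)
x = a₁·M₁·y₁ + a₂·M₂·y₂ = 3·3·3 + 2·4·1 = 35
Reduce mod 12: x ≡ 11
Check: 11 mod 4 = 3 ✓, 11 mod 3 = 2 ✓

x ≡ 11 (mod 12)


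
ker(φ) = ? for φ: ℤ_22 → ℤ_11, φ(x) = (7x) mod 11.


Kernel = preimage of identity
ker(φ) = {x ∈ ℤ_22 : 7x ≡ 0 (mod 11)}. Since 11 | 22, φ is well-defined. The kernel is the cyclic subgroup ⟨11⟩ of ℤ_22 (order 2), i.e. {0, 11}

ker(φ) = {0, 11}


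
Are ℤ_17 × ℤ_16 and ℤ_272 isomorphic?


Comparing ℤ_17 × ℤ_16 and ℤ_272:
gcd(17,16) = 1, so ℤ_17 × ℤ_16 ≅ ℤ_272 (CRT)

Yes, ℤ_17 × ℤ_16 ≅ ℤ_272


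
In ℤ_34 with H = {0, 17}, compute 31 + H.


31 + H = {31 + h (mod 34) : h ∈ H}
31+0=31, 31+17=14
31 + H = {14, 31} = 14 + H

31 + H = {14, 31}


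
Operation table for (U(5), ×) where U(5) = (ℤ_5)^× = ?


Elements: {1, 2, 3, 4}
Operation: multiplication mod 5
Entry (a, b) = (a × b) mod 5

Cayley table:
  | 1 | 2 | 3 | 4
1 | 1 | 2 | 3 | 4
2 | 2 | 4 | 1 | 3
3 | 3 | 1 | 4 | 2
4 | 4 | 3 | 2 | 1


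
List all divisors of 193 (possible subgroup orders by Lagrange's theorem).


Lagrange's theorem: |H| divides |G|
|G| = 193
Divisors of 193: 1, 193

Possible subgroup orders: {1, 193}


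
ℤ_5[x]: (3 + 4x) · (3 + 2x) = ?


Expand and collect like terms; reduce coefficients mod 5:
x^0: 3·3 = 9 ≡ 4 (mod 5)
x^1: 3·2 + 4·3 = 18 ≡ 3 (mod 5)
x^2: 4·2 = 8 ≡ 3 (mod 5)
Result: 4 + 3x + 3x^2

f · g = 4 + 3x + 3x^2


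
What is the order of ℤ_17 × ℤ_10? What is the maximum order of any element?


|ℤ_17 × ℤ_10| = 17 × 10 = 170
Max element order = lcm(17,10) = 170
Cyclic? Yes (gcd=1)

|ℤ_17×ℤ_10| = 170, max element order = 170


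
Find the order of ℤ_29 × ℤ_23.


|A × B| = |A| · |B|
|ℤ_29 × ℤ_23| = 29 × 23 = 667

|ℤ_29 × ℤ_23| = 667


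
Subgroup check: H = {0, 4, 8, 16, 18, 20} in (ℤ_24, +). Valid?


Subgroup test for H = {0, 4, 8, 16, 18, 20} in (ℤ_24, +):
(1) 0 ∈ H? Yes
(2) Closure: for all a,b ∈ H, (a+b) mod 24 ∈ H? No  [counterexample: 4 + 8 = 12 ∉ H]
(3) Inverses: for all a ∈ H, -a mod 24 ∈ H? No

No, H is not a subgroup of ℤ_24


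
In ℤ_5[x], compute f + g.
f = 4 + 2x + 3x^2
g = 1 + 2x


Add coefficients mod 5:
x^0: 4 + 1 = 0 (mod 5)
x^1: 2 + 2 = 4 (mod 5)
x^2: 3 + 0 = 3 (mod 5)
Result: 4x + 3x^2

f + g = 4x + 3x^2


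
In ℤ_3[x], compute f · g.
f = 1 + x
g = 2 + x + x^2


Expand and collect like terms; reduce coefficients mod 3:
x^0: 1·2 = 2 ≡ 2 (mod 3)
x^1: 1·1 + 1·2 = 3 ≡ 0 (mod 3)
x^2: 1·1 + 1·1 = 2 ≡ 2 (mod 3)
x^3: 1·1 = 1 ≡ 1 (mod 3)
Result: 2 + 2x^2 + x^3

f · g = 2 + 2x^2 + x^3


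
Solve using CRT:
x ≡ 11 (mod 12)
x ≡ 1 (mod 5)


m₁ = 12, m₂ = 5, gcd = 1, so CRT applies. M = m₁·m₂ = 60
Let M₁ = M/m₁ = 5, M₂ = M/m₂ = 12
Find y₁ ≡ M₁⁻¹ (mod m₁): 5⁻¹ ≡ 5 (mod 12)
Find y₂ ≡ M₂⁻¹ (mod m₂): 12⁻¹ ≡ 3 (mod 5)
x = a₁·M₁·y₁ + a₂·M₂·y₂ = 11·5·5 + 1·12·3 = 311
Reduce mod 60: x ≡ 11
Check: 11 mod 12 = 11 ✓, 11 mod 5 = 1 ✓

x ≡ 11 (mod 60)


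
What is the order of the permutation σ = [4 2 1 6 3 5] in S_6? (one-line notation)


Cycle decomposition: (1 4 6 5 3)
Cycle lengths: 5
Order = lcm(5) = 5

ord(σ) = 5


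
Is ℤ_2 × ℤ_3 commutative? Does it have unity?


Direct product ring; commutative with unity (1,1); but (1,0)·(0,1) = (0,0) gives zero divisors, so not an integral domain
Commutative: Yes
Integral domain: No
Has unity: Yes

ℤ_2 × ℤ_3: Commutative=Yes, Unity=Yes


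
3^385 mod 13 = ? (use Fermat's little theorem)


Fermat's little theorem: if p is prime and gcd(a,p)=1, then a^(p-1) ≡ 1 (mod p)
p = 13 is prime, gcd(3,13) = 1
Reduce exponent: 385 mod 12 = 1
So 3^385 ≡ 3^1 (mod 13)
3^1 mod 13 = 3

3^385 ≡ 3 (mod 13)


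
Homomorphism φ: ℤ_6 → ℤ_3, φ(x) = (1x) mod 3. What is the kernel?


Kernel = preimage of identity
ker(φ) = {x ∈ ℤ_6 : 1x ≡ 0 (mod 3)}. Since 3 | 6, φ is well-defined. The kernel is the cyclic subgroup ⟨3⟩ of ℤ_6 (order 2), i.e. {0, 3}

ker(φ) = {0, 3}


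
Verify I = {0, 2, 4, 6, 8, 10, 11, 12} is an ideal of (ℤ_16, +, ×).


Check ideal conditions for I = {0, 2, 4, 6, 8, 10, 11, 12} in ℤ_16:
(1) I is an additive subgroup? No
(2) For r ∈ ℤ_16 and a ∈ I: r·a ∈ I? No  [counterexample: r=3, a=10, r·a mod 16 = 14 ∉ I]

No, I is not an ideal of ℤ_16


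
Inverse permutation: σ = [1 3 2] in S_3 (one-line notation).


To find σ⁻¹, swap domain and range:
σ(1) = 1 → σ⁻¹(1) = 1
σ(2) = 3 → σ⁻¹(3) = 2
σ(3) = 2 → σ⁻¹(2) = 3

σ⁻¹ = [1 3 2]


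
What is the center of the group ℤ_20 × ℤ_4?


Z(G) = {g ∈ G | gx = xg for all x ∈ G}
Direct product of abelian groups is abelian, so Z(G) = G

Z(ℤ_20 × ℤ_4) = ℤ_20 × ℤ_4


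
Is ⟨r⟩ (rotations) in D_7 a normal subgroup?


H = ⟨r⟩ (rotations) in D_7
The rotation subgroup ⟨r⟩ has index 2 in D_7, so it is normal

Yes, normal subgroup


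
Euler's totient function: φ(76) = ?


Factor n: 76 = 2^2 × 19
φ(n) = n · ∏(1 - 1/p) over distinct primes p | n
φ(76) = 76 · (1 - 1/2) · (1 - 1/19) = 36

φ(76) = 36


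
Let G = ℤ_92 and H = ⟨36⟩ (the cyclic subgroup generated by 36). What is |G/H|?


|⟨36⟩| = n / gcd(36, 92) = 92 / 4 = 23
H is normal (ℤ_92 is abelian).
|G/H| = |G| / |H| = 92 / 23 = 4

|G/H| = 4


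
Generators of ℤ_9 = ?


g generates ℤ_n iff gcd(g,n) = 1
Checking each g ∈ {1,...,8}:
gcd(1,9) = 1
gcd(2,9) = 1
gcd(3,9) = 3
gcd(4,9) = 1
gcd(5,9) = 1
gcd(6,9) = 3
gcd(7,9) = 1
gcd(8,9) = 1
Generators: {1, 2, 4, 5, 7, 8}
Number of generators = φ(9) = 6

Generators of ℤ_9 = {1, 2, 4, 5, 7, 8}
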